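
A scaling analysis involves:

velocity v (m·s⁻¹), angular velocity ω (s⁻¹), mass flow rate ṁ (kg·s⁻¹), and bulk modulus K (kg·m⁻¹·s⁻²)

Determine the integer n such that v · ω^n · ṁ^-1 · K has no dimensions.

-2

Balance the T exponent: (-1)·n from ω, plus (-1) − (-1) + (-2) = -2 from the rest, must sum to zero.
−n − 2 = 0, so n = -2.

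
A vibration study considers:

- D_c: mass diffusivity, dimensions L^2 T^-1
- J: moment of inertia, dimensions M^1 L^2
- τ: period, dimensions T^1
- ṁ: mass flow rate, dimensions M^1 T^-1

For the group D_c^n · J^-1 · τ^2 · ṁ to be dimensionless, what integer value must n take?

Balance the L exponent: (2)·n from D_c, plus −(2) + 2·(0) + (0) = -2 from the rest, must sum to zero.
2n − 2 = 0, so n = 1.

1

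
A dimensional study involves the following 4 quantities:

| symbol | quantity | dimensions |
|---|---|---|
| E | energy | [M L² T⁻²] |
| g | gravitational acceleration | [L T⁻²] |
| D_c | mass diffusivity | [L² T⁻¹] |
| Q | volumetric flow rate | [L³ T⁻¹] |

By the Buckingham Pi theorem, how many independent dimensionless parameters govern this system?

There are 4 variables and 3 base dimensions (M, L, T).
The dimension matrix has rank 3.
Independent dimensionless groups: 4 − 3 = 1.

1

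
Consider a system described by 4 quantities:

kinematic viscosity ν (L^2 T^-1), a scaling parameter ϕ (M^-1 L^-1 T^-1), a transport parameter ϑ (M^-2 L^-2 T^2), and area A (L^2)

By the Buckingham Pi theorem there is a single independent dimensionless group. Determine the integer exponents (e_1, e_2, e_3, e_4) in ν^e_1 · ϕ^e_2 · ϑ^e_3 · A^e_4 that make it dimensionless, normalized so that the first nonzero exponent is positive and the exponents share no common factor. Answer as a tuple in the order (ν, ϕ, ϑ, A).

M: e_1·(0) + e_2·(-1) + e_3·(-2) + e_4·(0) = 0
L: e_1·(2) + e_2·(-1) + e_3·(-2) + e_4·(2) = 0
T: e_1·(-1) + e_2·(-1) + e_3·(2) + e_4·(0) = 0
Solving this homogeneous linear system for the smallest-integer solution (first nonzero entry positive) gives (4, -2, 1, -4).

(4, -2, 1, -4)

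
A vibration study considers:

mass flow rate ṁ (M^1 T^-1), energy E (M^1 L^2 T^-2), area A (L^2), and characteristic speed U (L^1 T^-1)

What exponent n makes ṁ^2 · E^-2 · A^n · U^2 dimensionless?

Balance the L exponent: (2)·n from A, plus 2·(0) − 2·(2) + 2·(1) = -2 from the rest, must sum to zero.
2n − 2 = 0, so n = 1.

1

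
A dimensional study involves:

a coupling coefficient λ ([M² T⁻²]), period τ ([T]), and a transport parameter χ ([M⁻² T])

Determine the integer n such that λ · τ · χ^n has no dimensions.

Balance the M exponent: (-2)·n from χ, plus (2) + (0) = 2 from the rest, must sum to zero.
-2n + 2 = 0, so n = 1.

1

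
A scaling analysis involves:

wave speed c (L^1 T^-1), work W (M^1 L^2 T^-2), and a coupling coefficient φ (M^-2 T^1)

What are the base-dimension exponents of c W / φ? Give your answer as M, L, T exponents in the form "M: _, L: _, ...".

M: 3, L: 3, T: -4

Collect each base-dimension exponent across the product:
  M: (0) + (1) − (-2) = 3
  L: (1) + (2) − (0) = 3
  T: (-1) + (-2) − (1) = -4
So the dimensions are [M³ L³ T⁻⁴].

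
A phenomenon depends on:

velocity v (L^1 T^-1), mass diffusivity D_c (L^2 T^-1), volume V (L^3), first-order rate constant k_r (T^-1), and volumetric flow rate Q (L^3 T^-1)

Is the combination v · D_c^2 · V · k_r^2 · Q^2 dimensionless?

no

Sum the exponent of each base dimension across the product:
  L: [v]_L + 2·[D_c]_L + [V]_L + 2·[k_r]_L + 2·[Q]_L = (1) + 2·(2) + (3) + 2·(0) + 2·(3) = 14
  T: [v]_T + 2·[D_c]_T + [V]_T + 2·[k_r]_T + 2·[Q]_T = (-1) + 2·(-1) + (0) + 2·(-1) + 2·(-1) = -7
Net dimensions [L¹⁴ T⁻⁷] ≠ [1] — not dimensionless.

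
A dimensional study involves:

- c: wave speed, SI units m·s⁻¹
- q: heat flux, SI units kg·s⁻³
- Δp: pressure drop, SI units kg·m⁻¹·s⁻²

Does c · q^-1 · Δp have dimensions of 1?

yes

Sum the exponent of each base dimension across the product:
  M: [c]_M − [q]_M + [Δp]_M = (0) − (1) + (1) = 0
  L: [c]_L − [q]_L + [Δp]_L = (1) − (0) + (-1) = 0
  T: [c]_T − [q]_T + [Δp]_T = (-1) − (-3) + (-2) = 0
  Θ: [c]_Θ − [q]_Θ + [Δp]_Θ = (0) − (0) + (0) = 0
All base exponents vanish — dimensionless.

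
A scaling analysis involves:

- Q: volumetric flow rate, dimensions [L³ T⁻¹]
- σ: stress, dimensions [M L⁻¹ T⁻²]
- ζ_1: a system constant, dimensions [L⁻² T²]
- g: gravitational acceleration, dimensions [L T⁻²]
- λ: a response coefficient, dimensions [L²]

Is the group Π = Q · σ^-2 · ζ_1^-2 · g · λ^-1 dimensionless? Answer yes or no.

no

Sum the exponent of each base dimension across the product:
  M: [Q]_M − 2·[σ]_M − 2·[ζ_1]_M + [g]_M − [λ]_M = (0) − 2·(1) − 2·(0) + (0) − (0) = -2
  L: [Q]_L − 2·[σ]_L − 2·[ζ_1]_L + [g]_L − [λ]_L = (3) − 2·(-1) − 2·(-2) + (1) − (2) = 8
  T: [Q]_T − 2·[σ]_T − 2·[ζ_1]_T + [g]_T − [λ]_T = (-1) − 2·(-2) − 2·(2) + (-2) − (0) = -3
Net dimensions [M⁻² L⁸ T⁻³] ≠ [1] — not dimensionless.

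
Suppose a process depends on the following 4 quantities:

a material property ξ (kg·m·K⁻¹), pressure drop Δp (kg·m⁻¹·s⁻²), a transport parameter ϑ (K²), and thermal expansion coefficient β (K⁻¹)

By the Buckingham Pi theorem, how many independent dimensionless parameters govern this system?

There are 4 variables and 4 base dimensions (M, L, T, Θ).
The dimension matrix has rank 3 (less than 4: the dimension vectors are linearly dependent).
Independent dimensionless groups: 4 − 3 = 1.

1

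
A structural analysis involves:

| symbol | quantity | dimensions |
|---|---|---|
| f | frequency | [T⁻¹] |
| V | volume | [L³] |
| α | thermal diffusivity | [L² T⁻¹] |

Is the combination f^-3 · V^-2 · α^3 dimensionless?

yes

Sum the exponent of each base dimension across the product:
  L: −3·[f]_L − 2·[V]_L + 3·[α]_L = −3·(0) − 2·(3) + 3·(2) = 0
  T: −3·[f]_T − 2·[V]_T + 3·[α]_T = −3·(-1) − 2·(0) + 3·(-1) = 0
All base exponents vanish — dimensionless.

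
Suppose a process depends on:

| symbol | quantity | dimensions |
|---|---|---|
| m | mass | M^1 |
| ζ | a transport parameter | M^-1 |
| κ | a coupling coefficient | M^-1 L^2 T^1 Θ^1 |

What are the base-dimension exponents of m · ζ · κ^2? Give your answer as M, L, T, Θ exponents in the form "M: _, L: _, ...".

Collect each base-dimension exponent across the product:
  M: (1) + (-1) + 2·(-1) = -2
  L: (0) + (0) + 2·(2) = 4
  T: (0) + (0) + 2·(1) = 2
  Θ: (0) + (0) + 2·(1) = 2
So the dimensions are [M⁻² L⁴ T² Θ²].

M: -2, L: 4, T: 2, Θ: 2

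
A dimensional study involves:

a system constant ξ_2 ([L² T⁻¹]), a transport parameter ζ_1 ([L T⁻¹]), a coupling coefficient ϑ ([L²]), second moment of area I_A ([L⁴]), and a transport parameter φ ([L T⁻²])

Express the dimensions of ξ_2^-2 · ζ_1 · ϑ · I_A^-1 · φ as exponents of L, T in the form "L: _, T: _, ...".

L: -4, T: -1

Collect each base-dimension exponent across the product:
  L: −2·(2) + (1) + (2) − (4) + (1) = -4
  T: −2·(-1) + (-1) + (0) − (0) + (-2) = -1
So the dimensions are [L⁻⁴ T⁻¹].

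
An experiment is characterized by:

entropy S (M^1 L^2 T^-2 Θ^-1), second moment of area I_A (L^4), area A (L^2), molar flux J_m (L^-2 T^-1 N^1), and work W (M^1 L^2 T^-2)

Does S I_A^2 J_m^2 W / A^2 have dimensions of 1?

Sum the exponent of each base dimension across the product:
  M: [S]_M + 2·[I_A]_M − 2·[A]_M + 2·[J_m]_M + [W]_M = (1) + 2·(0) − 2·(0) + 2·(0) + (1) = 2
  L: [S]_L + 2·[I_A]_L − 2·[A]_L + 2·[J_m]_L + [W]_L = (2) + 2·(4) − 2·(2) + 2·(-2) + (2) = 4
  T: [S]_T + 2·[I_A]_T − 2·[A]_T + 2·[J_m]_T + [W]_T = (-2) + 2·(0) − 2·(0) + 2·(-1) + (-2) = -6
  Θ: [S]_Θ + 2·[I_A]_Θ − 2·[A]_Θ + 2·[J_m]_Θ + [W]_Θ = (-1) + 2·(0) − 2·(0) + 2·(0) + (0) = -1
  N: [S]_N + 2·[I_A]_N − 2·[A]_N + 2·[J_m]_N + [W]_N = (0) + 2·(0) − 2·(0) + 2·(1) + (0) = 2
Net dimensions [M² L⁴ T⁻⁶ Θ⁻¹ N²] ≠ [1] — not dimensionless.

no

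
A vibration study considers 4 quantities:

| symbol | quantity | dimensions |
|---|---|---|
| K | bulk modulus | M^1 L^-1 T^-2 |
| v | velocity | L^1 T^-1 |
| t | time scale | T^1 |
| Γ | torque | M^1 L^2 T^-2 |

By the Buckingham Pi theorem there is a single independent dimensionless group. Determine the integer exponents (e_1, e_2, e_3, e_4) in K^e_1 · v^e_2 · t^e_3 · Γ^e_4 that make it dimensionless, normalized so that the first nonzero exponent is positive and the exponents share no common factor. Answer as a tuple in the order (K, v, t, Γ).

M: e_1·(1) + e_2·(0) + e_3·(0) + e_4·(1) = 0
L: e_1·(-1) + e_2·(1) + e_3·(0) + e_4·(2) = 0
T: e_1·(-2) + e_2·(-1) + e_3·(1) + e_4·(-2) = 0
Solving this homogeneous linear system for the smallest-integer solution (first nonzero entry positive) gives (1, 3, 3, -1).

(1, 3, 3, -1)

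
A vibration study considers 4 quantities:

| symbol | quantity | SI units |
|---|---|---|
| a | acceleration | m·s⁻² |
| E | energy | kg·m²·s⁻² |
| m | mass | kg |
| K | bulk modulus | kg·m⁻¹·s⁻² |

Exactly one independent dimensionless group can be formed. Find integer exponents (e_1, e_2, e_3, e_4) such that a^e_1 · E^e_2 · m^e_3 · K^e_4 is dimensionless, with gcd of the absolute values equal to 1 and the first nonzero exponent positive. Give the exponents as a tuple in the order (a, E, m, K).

M: e_1·(0) + e_2·(1) + e_3·(1) + e_4·(1) = 0
L: e_1·(1) + e_2·(2) + e_3·(0) + e_4·(-1) = 0
T: e_1·(-2) + e_2·(-2) + e_3·(0) + e_4·(-2) = 0
Solving this homogeneous linear system for the smallest-integer solution (first nonzero entry positive) gives (3, -2, 3, -1).

(3, -2, 3, -1)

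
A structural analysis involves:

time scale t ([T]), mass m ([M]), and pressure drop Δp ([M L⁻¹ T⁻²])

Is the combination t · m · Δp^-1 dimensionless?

Sum the exponent of each base dimension across the product:
  M: [t]_M + [m]_M − [Δp]_M = (0) + (1) − (1) = 0
  L: [t]_L + [m]_L − [Δp]_L = (0) + (0) − (-1) = 1
  T: [t]_T + [m]_T − [Δp]_T = (1) + (0) − (-2) = 3
Net dimensions [L T³] ≠ [1] — not dimensionless.

no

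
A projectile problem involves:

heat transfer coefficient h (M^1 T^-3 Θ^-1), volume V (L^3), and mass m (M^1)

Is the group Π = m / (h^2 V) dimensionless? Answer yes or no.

Sum the exponent of each base dimension across the product:
  M: −2·[h]_M − [V]_M + [m]_M = −2·(1) − (0) + (1) = -1
  L: −2·[h]_L − [V]_L + [m]_L = −2·(0) − (3) + (0) = -3
  T: −2·[h]_T − [V]_T + [m]_T = −2·(-3) − (0) + (0) = 6
  Θ: −2·[h]_Θ − [V]_Θ + [m]_Θ = −2·(-1) − (0) + (0) = 2
Net dimensions [M⁻¹ L⁻³ T⁶ Θ²] ≠ [1] — not dimensionless.

no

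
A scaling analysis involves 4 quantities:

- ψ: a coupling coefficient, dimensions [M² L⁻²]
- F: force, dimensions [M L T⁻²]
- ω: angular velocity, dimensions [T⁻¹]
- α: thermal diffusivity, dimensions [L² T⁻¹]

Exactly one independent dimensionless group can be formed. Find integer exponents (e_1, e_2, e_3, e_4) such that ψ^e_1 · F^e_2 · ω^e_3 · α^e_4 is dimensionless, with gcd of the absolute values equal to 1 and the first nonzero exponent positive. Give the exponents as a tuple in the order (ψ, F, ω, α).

(1, -2, 2, 2)

M: e_1·(2) + e_2·(1) + e_3·(0) + e_4·(0) = 0
L: e_1·(-2) + e_2·(1) + e_3·(0) + e_4·(2) = 0
T: e_1·(0) + e_2·(-2) + e_3·(-1) + e_4·(-1) = 0
Solving this homogeneous linear system for the smallest-integer solution (first nonzero entry positive) gives (1, -2, 2, 2).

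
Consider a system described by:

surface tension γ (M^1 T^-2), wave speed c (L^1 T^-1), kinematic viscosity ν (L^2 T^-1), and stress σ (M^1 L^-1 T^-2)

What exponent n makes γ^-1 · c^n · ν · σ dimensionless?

Balance the L exponent: (1)·n from c, plus −(0) + (2) + (-1) = 1 from the rest, must sum to zero.
n + 1 = 0, so n = -1.

-1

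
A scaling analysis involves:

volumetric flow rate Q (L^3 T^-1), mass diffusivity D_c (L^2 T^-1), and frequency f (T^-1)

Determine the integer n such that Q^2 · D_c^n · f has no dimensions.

Balance the L exponent: (2)·n from D_c, plus 2·(3) + (0) = 6 from the rest, must sum to zero.
2n + 6 = 0, so n = -3.

-3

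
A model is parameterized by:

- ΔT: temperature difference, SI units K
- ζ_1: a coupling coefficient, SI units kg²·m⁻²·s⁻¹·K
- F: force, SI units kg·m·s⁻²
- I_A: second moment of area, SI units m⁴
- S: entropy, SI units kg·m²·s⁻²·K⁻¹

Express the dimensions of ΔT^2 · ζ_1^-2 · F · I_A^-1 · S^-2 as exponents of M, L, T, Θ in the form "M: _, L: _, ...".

M: -5, L: -3, T: 4, Θ: 2

Collect each base-dimension exponent across the product:
  M: 2·(0) − 2·(2) + (1) − (0) − 2·(1) = -5
  L: 2·(0) − 2·(-2) + (1) − (4) − 2·(2) = -3
  T: 2·(0) − 2·(-1) + (-2) − (0) − 2·(-2) = 4
  Θ: 2·(1) − 2·(1) + (0) − (0) − 2·(-1) = 2
So the dimensions are [M⁻⁵ L⁻³ T⁴ Θ²].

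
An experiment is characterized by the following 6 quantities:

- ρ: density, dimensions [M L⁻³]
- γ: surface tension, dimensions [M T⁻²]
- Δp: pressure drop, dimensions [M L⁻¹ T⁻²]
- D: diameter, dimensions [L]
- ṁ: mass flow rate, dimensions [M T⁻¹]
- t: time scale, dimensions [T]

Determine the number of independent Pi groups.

3

There are 6 variables and 3 base dimensions (M, L, T).
The dimension matrix has rank 3.
Independent dimensionless groups: 6 − 3 = 3.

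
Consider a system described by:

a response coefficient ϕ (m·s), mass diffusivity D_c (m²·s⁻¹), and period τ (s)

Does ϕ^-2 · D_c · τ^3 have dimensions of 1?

Sum the exponent of each base dimension across the product:
  L: −2·[ϕ]_L + [D_c]_L + 3·[τ]_L = −2·(1) + (2) + 3·(0) = 0
  T: −2·[ϕ]_T + [D_c]_T + 3·[τ]_T = −2·(1) + (-1) + 3·(1) = 0
All base exponents vanish — dimensionless.

yes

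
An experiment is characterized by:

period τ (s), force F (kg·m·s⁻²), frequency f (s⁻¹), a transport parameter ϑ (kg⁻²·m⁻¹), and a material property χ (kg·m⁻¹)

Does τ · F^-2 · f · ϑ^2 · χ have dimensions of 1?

no

Sum the exponent of each base dimension across the product:
  M: [τ]_M − 2·[F]_M + [f]_M + 2·[ϑ]_M + [χ]_M = (0) − 2·(1) + (0) + 2·(-2) + (1) = -5
  L: [τ]_L − 2·[F]_L + [f]_L + 2·[ϑ]_L + [χ]_L = (0) − 2·(1) + (0) + 2·(-1) + (-1) = -5
  T: [τ]_T − 2·[F]_T + [f]_T + 2·[ϑ]_T + [χ]_T = (1) − 2·(-2) + (-1) + 2·(0) + (0) = 4
Net dimensions [M⁻⁵ L⁻⁵ T⁴] ≠ [1] — not dimensionless.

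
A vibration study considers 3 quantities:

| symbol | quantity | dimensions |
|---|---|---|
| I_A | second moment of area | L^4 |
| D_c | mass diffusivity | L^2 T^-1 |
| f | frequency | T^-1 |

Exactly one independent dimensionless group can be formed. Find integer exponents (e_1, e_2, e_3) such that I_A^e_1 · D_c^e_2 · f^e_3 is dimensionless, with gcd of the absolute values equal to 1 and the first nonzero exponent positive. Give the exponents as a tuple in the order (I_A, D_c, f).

(1, -2, 2)

L: e_1·(4) + e_2·(2) + e_3·(0) = 0
T: e_1·(0) + e_2·(-1) + e_3·(-1) = 0
Solving this homogeneous linear system for the smallest-integer solution (first nonzero entry positive) gives (1, -2, 2).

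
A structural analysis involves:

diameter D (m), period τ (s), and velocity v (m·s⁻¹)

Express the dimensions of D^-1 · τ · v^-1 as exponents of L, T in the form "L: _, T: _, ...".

L: -2, T: 2

Collect each base-dimension exponent across the product:
  L: −(1) + (0) − (1) = -2
  T: −(0) + (1) − (-1) = 2
So the dimensions are [L⁻² T²].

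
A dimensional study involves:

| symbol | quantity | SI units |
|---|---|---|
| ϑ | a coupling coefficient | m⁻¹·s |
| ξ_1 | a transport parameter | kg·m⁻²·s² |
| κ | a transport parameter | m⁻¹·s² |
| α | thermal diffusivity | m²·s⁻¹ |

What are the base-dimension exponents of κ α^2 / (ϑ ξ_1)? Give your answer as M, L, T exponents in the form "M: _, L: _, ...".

M: -1, L: 6, T: -3

Collect each base-dimension exponent across the product:
  M: −(0) − (1) + (0) + 2·(0) = -1
  L: −(-1) − (-2) + (-1) + 2·(2) = 6
  T: −(1) − (2) + (2) + 2·(-1) = -3
So the dimensions are [M⁻¹ L⁶ T⁻³].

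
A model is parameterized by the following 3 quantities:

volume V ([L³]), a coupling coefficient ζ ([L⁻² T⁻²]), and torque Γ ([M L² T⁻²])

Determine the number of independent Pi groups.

0

There are 3 variables and 3 base dimensions (M, L, T).
The dimension matrix has rank 3.
Independent dimensionless groups: 3 − 3 = 0.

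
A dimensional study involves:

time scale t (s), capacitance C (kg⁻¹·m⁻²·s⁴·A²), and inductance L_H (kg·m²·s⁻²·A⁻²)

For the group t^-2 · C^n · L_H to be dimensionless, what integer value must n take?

Balance the M exponent: (-1)·n from C, plus −2·(0) + (1) = 1 from the rest, must sum to zero.
−n + 1 = 0, so n = 1.

1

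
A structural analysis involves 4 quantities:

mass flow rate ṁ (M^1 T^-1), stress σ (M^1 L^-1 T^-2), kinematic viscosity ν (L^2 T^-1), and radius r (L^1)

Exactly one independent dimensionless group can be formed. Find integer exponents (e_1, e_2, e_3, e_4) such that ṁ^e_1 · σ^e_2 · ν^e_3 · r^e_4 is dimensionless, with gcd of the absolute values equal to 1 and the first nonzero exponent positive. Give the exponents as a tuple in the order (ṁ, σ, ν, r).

M: e_1·(1) + e_2·(1) + e_3·(0) + e_4·(0) = 0
L: e_1·(0) + e_2·(-1) + e_3·(2) + e_4·(1) = 0
T: e_1·(-1) + e_2·(-2) + e_3·(-1) + e_4·(0) = 0
Solving this homogeneous linear system for the smallest-integer solution (first nonzero entry positive) gives (1, -1, 1, -3).

(1, -1, 1, -3)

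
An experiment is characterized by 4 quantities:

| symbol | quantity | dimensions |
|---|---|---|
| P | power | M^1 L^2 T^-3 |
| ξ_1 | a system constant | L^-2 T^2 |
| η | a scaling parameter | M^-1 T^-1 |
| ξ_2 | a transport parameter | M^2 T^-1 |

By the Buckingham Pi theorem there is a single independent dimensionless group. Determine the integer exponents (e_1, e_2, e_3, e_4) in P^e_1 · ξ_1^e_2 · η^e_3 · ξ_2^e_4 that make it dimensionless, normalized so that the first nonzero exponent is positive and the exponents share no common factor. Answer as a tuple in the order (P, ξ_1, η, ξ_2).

M: e_1·(1) + e_2·(0) + e_3·(-1) + e_4·(2) = 0
L: e_1·(2) + e_2·(-2) + e_3·(0) + e_4·(0) = 0
T: e_1·(-3) + e_2·(2) + e_3·(-1) + e_4·(-1) = 0
Solving this homogeneous linear system for the smallest-integer solution (first nonzero entry positive) gives (3, 3, -1, -2).

(3, 3, -1, -2)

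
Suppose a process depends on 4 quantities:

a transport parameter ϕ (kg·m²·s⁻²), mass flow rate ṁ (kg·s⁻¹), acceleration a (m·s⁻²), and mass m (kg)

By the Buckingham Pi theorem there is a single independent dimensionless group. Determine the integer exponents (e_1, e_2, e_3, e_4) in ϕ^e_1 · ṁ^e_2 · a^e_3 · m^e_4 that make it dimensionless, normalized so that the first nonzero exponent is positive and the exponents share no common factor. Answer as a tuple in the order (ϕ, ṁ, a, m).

(1, 2, -2, -3)

M: e_1·(1) + e_2·(1) + e_3·(0) + e_4·(1) = 0
L: e_1·(2) + e_2·(0) + e_3·(1) + e_4·(0) = 0
T: e_1·(-2) + e_2·(-1) + e_3·(-2) + e_4·(0) = 0
Solving this homogeneous linear system for the smallest-integer solution (first nonzero entry positive) gives (1, 2, -2, -3).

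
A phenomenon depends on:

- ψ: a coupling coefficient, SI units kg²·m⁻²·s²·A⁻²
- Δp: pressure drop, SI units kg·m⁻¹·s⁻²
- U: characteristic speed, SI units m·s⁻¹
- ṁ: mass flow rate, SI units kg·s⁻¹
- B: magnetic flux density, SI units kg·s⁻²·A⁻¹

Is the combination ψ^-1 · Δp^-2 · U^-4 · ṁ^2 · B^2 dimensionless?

Sum the exponent of each base dimension across the product:
  M: −[ψ]_M − 2·[Δp]_M − 4·[U]_M + 2·[ṁ]_M + 2·[B]_M = −(2) − 2·(1) − 4·(0) + 2·(1) + 2·(1) = 0
  L: −[ψ]_L − 2·[Δp]_L − 4·[U]_L + 2·[ṁ]_L + 2·[B]_L = −(-2) − 2·(-1) − 4·(1) + 2·(0) + 2·(0) = 0
  T: −[ψ]_T − 2·[Δp]_T − 4·[U]_T + 2·[ṁ]_T + 2·[B]_T = −(2) − 2·(-2) − 4·(-1) + 2·(-1) + 2·(-2) = 0
  I: −[ψ]_I − 2·[Δp]_I − 4·[U]_I + 2·[ṁ]_I + 2·[B]_I = −(-2) − 2·(0) − 4·(0) + 2·(0) + 2·(-1) = 0
All base exponents vanish — dimensionless.

yes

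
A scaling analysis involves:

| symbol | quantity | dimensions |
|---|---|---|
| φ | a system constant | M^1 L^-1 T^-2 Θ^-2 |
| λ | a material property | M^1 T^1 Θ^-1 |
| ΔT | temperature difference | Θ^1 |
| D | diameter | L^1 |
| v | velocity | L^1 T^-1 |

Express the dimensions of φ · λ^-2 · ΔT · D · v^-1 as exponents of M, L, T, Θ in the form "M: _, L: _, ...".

M: -1, L: -1, T: -3, Θ: 1

Collect each base-dimension exponent across the product:
  M: (1) − 2·(1) + (0) + (0) − (0) = -1
  L: (-1) − 2·(0) + (0) + (1) − (1) = -1
  T: (-2) − 2·(1) + (0) + (0) − (-1) = -3
  Θ: (-2) − 2·(-1) + (1) + (0) − (0) = 1
So the dimensions are [M⁻¹ L⁻¹ T⁻³ Θ].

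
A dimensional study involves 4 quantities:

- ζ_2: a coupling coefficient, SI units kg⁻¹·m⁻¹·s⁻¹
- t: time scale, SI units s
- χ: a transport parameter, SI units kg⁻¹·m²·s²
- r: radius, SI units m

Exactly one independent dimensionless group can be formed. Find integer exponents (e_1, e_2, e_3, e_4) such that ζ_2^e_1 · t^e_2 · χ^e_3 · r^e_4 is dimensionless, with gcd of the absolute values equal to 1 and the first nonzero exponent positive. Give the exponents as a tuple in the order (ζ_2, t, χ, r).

M: e_1·(-1) + e_2·(0) + e_3·(-1) + e_4·(0) = 0
L: e_1·(-1) + e_2·(0) + e_3·(2) + e_4·(1) = 0
T: e_1·(-1) + e_2·(1) + e_3·(2) + e_4·(0) = 0
Solving this homogeneous linear system for the smallest-integer solution (first nonzero entry positive) gives (1, 3, -1, 3).

(1, 3, -1, 3)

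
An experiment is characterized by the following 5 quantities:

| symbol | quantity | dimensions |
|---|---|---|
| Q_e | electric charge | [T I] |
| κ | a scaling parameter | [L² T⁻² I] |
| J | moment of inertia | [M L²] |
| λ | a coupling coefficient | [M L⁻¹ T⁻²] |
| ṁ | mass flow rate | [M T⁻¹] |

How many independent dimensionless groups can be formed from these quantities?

There are 5 variables and 4 base dimensions (M, L, T, I).
The dimension matrix has rank 4.
Independent dimensionless groups: 5 − 4 = 1.

1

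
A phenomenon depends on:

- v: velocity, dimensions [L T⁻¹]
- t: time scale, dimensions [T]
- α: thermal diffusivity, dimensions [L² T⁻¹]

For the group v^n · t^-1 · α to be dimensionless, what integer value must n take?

-2

Balance the L exponent: (1)·n from v, plus −(0) + (2) = 2 from the rest, must sum to zero.
n + 2 = 0, so n = -2.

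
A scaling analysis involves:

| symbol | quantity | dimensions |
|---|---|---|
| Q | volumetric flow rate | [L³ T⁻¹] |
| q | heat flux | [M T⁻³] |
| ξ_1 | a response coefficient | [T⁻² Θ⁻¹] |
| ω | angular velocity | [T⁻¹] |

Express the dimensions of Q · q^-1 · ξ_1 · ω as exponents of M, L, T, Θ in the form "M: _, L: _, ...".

M: -1, L: 3, T: -1, Θ: -1

Collect each base-dimension exponent across the product:
  M: (0) − (1) + (0) + (0) = -1
  L: (3) − (0) + (0) + (0) = 3
  T: (-1) − (-3) + (-2) + (-1) = -1
  Θ: (0) − (0) + (-1) + (0) = -1
So the dimensions are [M⁻¹ L³ T⁻¹ Θ⁻¹].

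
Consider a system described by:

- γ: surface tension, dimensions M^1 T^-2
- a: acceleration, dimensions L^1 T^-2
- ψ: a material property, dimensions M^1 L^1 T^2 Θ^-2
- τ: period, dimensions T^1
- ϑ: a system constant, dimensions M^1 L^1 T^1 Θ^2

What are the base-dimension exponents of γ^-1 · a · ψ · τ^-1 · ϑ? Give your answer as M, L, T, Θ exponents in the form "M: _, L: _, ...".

Collect each base-dimension exponent across the product:
  M: −(1) + (0) + (1) − (0) + (1) = 1
  L: −(0) + (1) + (1) − (0) + (1) = 3
  T: −(-2) + (-2) + (2) − (1) + (1) = 2
  Θ: −(0) + (0) + (-2) − (0) + (2) = 0
So the dimensions are [M L³ T²].

M: 1, L: 3, T: 2, Θ: 0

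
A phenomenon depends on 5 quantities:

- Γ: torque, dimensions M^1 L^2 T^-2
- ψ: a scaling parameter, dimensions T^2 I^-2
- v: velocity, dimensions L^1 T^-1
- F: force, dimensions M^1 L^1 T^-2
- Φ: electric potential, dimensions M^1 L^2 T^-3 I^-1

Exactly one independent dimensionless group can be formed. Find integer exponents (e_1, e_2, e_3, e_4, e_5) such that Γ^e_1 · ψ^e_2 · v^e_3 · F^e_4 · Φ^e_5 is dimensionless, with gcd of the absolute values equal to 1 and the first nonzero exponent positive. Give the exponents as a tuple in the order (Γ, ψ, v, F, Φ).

(2, -1, -4, -4, 2)

M: e_1·(1) + e_2·(0) + e_3·(0) + e_4·(1) + e_5·(1) = 0
L: e_1·(2) + e_2·(0) + e_3·(1) + e_4·(1) + e_5·(2) = 0
T: e_1·(-2) + e_2·(2) + e_3·(-1) + e_4·(-2) + e_5·(-3) = 0
I: e_1·(0) + e_2·(-2) + e_3·(0) + e_4·(0) + e_5·(-1) = 0
Solving this homogeneous linear system for the smallest-integer solution (first nonzero entry positive) gives (2, -1, -4, -4, 2).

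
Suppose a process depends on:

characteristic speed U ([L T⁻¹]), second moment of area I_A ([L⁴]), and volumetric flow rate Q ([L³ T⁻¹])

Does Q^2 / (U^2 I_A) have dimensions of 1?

yes

Sum the exponent of each base dimension across the product:
  M: −2·[U]_M − [I_A]_M + 2·[Q]_M = −2·(0) − (0) + 2·(0) = 0
  L: −2·[U]_L − [I_A]_L + 2·[Q]_L = −2·(1) − (4) + 2·(3) = 0
  T: −2·[U]_T − [I_A]_T + 2·[Q]_T = −2·(-1) − (0) + 2·(-1) = 0
  Θ: −2·[U]_Θ − [I_A]_Θ + 2·[Q]_Θ = −2·(0) − (0) + 2·(0) = 0
  N: −2·[U]_N − [I_A]_N + 2·[Q]_N = −2·(0) − (0) + 2·(0) = 0
All base exponents vanish — dimensionless.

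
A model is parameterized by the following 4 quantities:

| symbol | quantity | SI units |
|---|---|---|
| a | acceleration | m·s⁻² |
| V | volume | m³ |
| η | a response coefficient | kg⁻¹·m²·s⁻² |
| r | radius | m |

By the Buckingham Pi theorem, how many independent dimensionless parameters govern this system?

There are 4 variables and 3 base dimensions (M, L, T).
The dimension matrix has rank 3.
Independent dimensionless groups: 4 − 3 = 1.

1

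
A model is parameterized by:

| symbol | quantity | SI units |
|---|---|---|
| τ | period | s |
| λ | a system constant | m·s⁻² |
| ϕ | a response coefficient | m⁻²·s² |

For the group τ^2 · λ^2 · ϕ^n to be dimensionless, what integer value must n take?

Balance the L exponent: (-2)·n from ϕ, plus 2·(0) + 2·(1) = 2 from the rest, must sum to zero.
-2n + 2 = 0, so n = 1.

1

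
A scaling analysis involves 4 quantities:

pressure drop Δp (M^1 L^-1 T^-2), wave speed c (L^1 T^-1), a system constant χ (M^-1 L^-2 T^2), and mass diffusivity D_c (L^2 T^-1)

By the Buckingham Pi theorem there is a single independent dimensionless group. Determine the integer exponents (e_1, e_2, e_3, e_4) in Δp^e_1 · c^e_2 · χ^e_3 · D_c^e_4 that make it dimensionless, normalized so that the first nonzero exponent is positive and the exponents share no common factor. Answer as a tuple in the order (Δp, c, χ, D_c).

M: e_1·(1) + e_2·(0) + e_3·(-1) + e_4·(0) = 0
L: e_1·(-1) + e_2·(1) + e_3·(-2) + e_4·(2) = 0
T: e_1·(-2) + e_2·(-1) + e_3·(2) + e_4·(-1) = 0
Solving this homogeneous linear system for the smallest-integer solution (first nonzero entry positive) gives (1, -3, 1, 3).

(1, -3, 1, 3)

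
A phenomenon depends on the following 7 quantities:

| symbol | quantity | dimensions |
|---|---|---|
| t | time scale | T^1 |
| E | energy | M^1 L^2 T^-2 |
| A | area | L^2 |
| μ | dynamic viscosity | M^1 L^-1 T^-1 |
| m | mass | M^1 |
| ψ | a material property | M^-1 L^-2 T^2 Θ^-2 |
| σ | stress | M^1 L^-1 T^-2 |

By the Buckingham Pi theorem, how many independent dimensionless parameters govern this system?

There are 7 variables and 4 base dimensions (M, L, T, Θ).
The dimension matrix has rank 4.
Independent dimensionless groups: 7 − 4 = 3.

3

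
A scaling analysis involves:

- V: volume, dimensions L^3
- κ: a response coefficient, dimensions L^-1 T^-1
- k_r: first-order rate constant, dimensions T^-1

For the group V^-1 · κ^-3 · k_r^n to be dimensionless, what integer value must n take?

3

Balance the T exponent: (-1)·n from k_r, plus −(0) − 3·(-1) = 3 from the rest, must sum to zero.
−n + 3 = 0, so n = 3.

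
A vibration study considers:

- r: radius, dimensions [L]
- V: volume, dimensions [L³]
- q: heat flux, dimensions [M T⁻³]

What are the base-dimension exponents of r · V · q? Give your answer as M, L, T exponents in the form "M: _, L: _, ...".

M: 1, L: 4, T: -3

Collect each base-dimension exponent across the product:
  M: (0) + (0) + (1) = 1
  L: (1) + (3) + (0) = 4
  T: (0) + (0) + (-3) = -3
So the dimensions are [M L⁴ T⁻³].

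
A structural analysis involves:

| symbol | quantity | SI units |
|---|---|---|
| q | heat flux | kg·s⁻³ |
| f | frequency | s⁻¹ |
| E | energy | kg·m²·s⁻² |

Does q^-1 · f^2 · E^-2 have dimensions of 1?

no

Sum the exponent of each base dimension across the product:
  M: −[q]_M + 2·[f]_M − 2·[E]_M = −(1) + 2·(0) − 2·(1) = -3
  L: −[q]_L + 2·[f]_L − 2·[E]_L = −(0) + 2·(0) − 2·(2) = -4
  T: −[q]_T + 2·[f]_T − 2·[E]_T = −(-3) + 2·(-1) − 2·(-2) = 5
Net dimensions [M⁻³ L⁻⁴ T⁵] ≠ [1] — not dimensionless.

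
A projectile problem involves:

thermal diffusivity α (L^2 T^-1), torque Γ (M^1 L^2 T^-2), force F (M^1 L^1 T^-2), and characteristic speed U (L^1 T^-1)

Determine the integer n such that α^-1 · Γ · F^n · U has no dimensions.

Balance the M exponent: (1)·n from F, plus −(0) + (1) + (0) = 1 from the rest, must sum to zero.
n + 1 = 0, so n = -1.

-1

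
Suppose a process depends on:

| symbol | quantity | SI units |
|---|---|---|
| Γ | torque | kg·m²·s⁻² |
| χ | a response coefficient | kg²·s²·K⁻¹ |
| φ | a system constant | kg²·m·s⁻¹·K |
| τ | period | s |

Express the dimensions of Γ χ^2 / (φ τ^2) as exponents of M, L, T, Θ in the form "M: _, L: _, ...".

Collect each base-dimension exponent across the product:
  M: (1) + 2·(2) − (2) − 2·(0) = 3
  L: (2) + 2·(0) − (1) − 2·(0) = 1
  T: (-2) + 2·(2) − (-1) − 2·(1) = 1
  Θ: (0) + 2·(-1) − (1) − 2·(0) = -3
So the dimensions are [M³ L T Θ⁻³].

M: 3, L: 1, T: 1, Θ: -3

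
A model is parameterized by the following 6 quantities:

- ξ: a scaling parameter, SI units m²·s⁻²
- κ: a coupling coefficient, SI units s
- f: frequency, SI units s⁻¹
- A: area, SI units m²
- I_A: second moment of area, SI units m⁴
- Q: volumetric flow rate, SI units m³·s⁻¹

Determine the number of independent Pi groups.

There are 6 variables and 2 base dimensions (L, T).
The dimension matrix has rank 2.
Independent dimensionless groups: 6 − 2 = 4.

4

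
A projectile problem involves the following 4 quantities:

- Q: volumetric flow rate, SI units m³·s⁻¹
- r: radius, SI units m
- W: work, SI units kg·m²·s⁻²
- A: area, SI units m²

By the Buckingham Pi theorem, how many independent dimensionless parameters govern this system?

There are 4 variables and 3 base dimensions (M, L, T).
The dimension matrix has rank 3.
Independent dimensionless groups: 4 − 3 = 1.

1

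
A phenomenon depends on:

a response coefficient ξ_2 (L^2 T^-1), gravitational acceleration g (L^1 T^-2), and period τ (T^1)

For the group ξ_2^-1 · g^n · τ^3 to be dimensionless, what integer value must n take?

2

Balance the L exponent: (1)·n from g, plus −(2) + 3·(0) = -2 from the rest, must sum to zero.
n − 2 = 0, so n = 2.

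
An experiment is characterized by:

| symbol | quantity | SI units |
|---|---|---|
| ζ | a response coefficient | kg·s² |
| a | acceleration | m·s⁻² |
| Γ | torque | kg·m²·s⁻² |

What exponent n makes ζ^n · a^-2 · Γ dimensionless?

-1

Balance the M exponent: (1)·n from ζ, plus −2·(0) + (1) = 1 from the rest, must sum to zero.
n + 1 = 0, so n = -1.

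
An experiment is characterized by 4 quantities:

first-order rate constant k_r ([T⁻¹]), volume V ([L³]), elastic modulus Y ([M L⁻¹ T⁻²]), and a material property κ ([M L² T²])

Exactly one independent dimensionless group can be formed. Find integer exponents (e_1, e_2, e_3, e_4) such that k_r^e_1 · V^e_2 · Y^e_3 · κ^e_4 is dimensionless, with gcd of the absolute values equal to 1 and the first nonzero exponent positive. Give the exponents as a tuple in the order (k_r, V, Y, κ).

(4, -1, -1, 1)

M: e_1·(0) + e_2·(0) + e_3·(1) + e_4·(1) = 0
L: e_1·(0) + e_2·(3) + e_3·(-1) + e_4·(2) = 0
T: e_1·(-1) + e_2·(0) + e_3·(-2) + e_4·(2) = 0
Solving this homogeneous linear system for the smallest-integer solution (first nonzero entry positive) gives (4, -1, -1, 1).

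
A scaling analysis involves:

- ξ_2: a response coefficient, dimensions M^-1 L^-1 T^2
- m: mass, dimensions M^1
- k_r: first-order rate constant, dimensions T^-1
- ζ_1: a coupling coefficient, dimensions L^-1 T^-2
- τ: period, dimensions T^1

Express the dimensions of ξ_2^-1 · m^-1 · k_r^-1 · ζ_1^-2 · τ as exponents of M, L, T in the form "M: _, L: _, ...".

Collect each base-dimension exponent across the product:
  M: −(-1) − (1) − (0) − 2·(0) + (0) = 0
  L: −(-1) − (0) − (0) − 2·(-1) + (0) = 3
  T: −(2) − (0) − (-1) − 2·(-2) + (1) = 4
So the dimensions are [L³ T⁴].

M: 0, L: 3, T: 4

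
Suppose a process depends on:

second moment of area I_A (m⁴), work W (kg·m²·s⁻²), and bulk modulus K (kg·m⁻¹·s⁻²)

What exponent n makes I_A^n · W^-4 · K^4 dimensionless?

Balance the L exponent: (4)·n from I_A, plus −4·(2) + 4·(-1) = -12 from the rest, must sum to zero.
4n − 12 = 0, so n = 3.

3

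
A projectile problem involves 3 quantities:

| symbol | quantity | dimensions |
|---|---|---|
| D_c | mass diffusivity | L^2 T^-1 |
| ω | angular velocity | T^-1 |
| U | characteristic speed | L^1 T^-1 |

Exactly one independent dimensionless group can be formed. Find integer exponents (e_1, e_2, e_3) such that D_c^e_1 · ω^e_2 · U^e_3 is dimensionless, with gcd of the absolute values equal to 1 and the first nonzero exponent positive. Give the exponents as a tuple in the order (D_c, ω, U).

(1, 1, -2)

L: e_1·(2) + e_2·(0) + e_3·(1) = 0
T: e_1·(-1) + e_2·(-1) + e_3·(-1) = 0
Solving this homogeneous linear system for the smallest-integer solution (first nonzero entry positive) gives (1, 1, -2).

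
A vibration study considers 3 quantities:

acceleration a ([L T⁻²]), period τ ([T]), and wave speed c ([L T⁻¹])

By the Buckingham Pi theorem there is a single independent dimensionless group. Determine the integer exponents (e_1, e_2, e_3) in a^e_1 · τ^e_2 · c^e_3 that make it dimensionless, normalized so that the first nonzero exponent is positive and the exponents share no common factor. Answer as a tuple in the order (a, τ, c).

(1, 1, -1)

L: e_1·(1) + e_2·(0) + e_3·(1) = 0
T: e_1·(-2) + e_2·(1) + e_3·(-1) = 0
Solving this homogeneous linear system for the smallest-integer solution (first nonzero entry positive) gives (1, 1, -1).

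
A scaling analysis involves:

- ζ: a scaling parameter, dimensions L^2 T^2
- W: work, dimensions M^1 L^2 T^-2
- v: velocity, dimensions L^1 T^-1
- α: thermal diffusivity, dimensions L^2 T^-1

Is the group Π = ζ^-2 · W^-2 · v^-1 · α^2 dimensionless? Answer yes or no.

no

Sum the exponent of each base dimension across the product:
  M: −2·[ζ]_M − 2·[W]_M − [v]_M + 2·[α]_M = −2·(0) − 2·(1) − (0) + 2·(0) = -2
  L: −2·[ζ]_L − 2·[W]_L − [v]_L + 2·[α]_L = −2·(2) − 2·(2) − (1) + 2·(2) = -5
  T: −2·[ζ]_T − 2·[W]_T − [v]_T + 2·[α]_T = −2·(2) − 2·(-2) − (-1) + 2·(-1) = -1
Net dimensions [M⁻² L⁻⁵ T⁻¹] ≠ [1] — not dimensionless.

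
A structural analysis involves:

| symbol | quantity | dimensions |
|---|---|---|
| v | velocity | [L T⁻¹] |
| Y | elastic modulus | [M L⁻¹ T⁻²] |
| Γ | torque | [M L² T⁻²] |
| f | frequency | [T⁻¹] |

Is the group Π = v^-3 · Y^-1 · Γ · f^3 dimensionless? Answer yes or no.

yes

Sum the exponent of each base dimension across the product:
  M: −3·[v]_M − [Y]_M + [Γ]_M + 3·[f]_M = −3·(0) − (1) + (1) + 3·(0) = 0
  L: −3·[v]_L − [Y]_L + [Γ]_L + 3·[f]_L = −3·(1) − (-1) + (2) + 3·(0) = 0
  T: −3·[v]_T − [Y]_T + [Γ]_T + 3·[f]_T = −3·(-1) − (-2) + (-2) + 3·(-1) = 0
All base exponents vanish — dimensionless.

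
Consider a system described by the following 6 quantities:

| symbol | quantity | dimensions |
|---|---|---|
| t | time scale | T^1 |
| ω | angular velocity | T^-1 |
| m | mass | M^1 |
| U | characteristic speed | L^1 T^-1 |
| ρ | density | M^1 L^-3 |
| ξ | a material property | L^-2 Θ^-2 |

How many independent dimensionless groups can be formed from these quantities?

2

There are 6 variables and 4 base dimensions (M, L, T, Θ).
The dimension matrix has rank 4.
Independent dimensionless groups: 6 − 4 = 2.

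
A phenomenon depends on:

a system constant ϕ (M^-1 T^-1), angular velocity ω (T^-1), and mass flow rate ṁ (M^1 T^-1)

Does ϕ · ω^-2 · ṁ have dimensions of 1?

yes

Sum the exponent of each base dimension across the product:
  M: [ϕ]_M − 2·[ω]_M + [ṁ]_M = (-1) − 2·(0) + (1) = 0
  L: [ϕ]_L − 2·[ω]_L + [ṁ]_L = (0) − 2·(0) + (0) = 0
  T: [ϕ]_T − 2·[ω]_T + [ṁ]_T = (-1) − 2·(-1) + (-1) = 0
All base exponents vanish — dimensionless.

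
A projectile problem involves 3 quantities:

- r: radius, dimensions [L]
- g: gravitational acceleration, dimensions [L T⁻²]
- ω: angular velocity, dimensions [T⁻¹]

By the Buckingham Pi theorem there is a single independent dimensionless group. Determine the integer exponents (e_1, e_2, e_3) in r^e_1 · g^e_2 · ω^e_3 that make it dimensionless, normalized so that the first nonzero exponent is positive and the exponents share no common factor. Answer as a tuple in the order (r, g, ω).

L: e_1·(1) + e_2·(1) + e_3·(0) = 0
T: e_1·(0) + e_2·(-2) + e_3·(-1) = 0
Solving this homogeneous linear system for the smallest-integer solution (first nonzero entry positive) gives (1, -1, 2).

(1, -1, 2)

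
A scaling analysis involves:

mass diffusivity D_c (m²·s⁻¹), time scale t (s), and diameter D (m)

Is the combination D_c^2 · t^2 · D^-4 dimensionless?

Sum the exponent of each base dimension across the product:
  M: 2·[D_c]_M + 2·[t]_M − 4·[D]_M = 2·(0) + 2·(0) − 4·(0) = 0
  L: 2·[D_c]_L + 2·[t]_L − 4·[D]_L = 2·(2) + 2·(0) − 4·(1) = 0
  T: 2·[D_c]_T + 2·[t]_T − 4·[D]_T = 2·(-1) + 2·(1) − 4·(0) = 0
  Θ: 2·[D_c]_Θ + 2·[t]_Θ − 4·[D]_Θ = 2·(0) + 2·(0) − 4·(0) = 0
All base exponents vanish — dimensionless.

yes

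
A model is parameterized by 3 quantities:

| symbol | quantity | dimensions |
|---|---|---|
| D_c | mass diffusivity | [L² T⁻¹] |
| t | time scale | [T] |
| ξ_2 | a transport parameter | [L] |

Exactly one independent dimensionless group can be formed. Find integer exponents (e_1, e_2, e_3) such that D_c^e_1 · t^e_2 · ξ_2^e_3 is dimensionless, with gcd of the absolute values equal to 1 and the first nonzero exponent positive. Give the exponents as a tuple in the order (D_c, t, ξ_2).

(1, 1, -2)

L: e_1·(2) + e_2·(0) + e_3·(1) = 0
T: e_1·(-1) + e_2·(1) + e_3·(0) = 0
Solving this homogeneous linear system for the smallest-integer solution (first nonzero entry positive) gives (1, 1, -2).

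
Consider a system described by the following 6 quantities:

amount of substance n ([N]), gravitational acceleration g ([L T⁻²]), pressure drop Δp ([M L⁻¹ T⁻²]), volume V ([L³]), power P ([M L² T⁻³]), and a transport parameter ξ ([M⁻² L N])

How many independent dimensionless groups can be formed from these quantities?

2

There are 6 variables and 4 base dimensions (M, L, T, N).
The dimension matrix has rank 4.
Independent dimensionless groups: 6 − 4 = 2.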